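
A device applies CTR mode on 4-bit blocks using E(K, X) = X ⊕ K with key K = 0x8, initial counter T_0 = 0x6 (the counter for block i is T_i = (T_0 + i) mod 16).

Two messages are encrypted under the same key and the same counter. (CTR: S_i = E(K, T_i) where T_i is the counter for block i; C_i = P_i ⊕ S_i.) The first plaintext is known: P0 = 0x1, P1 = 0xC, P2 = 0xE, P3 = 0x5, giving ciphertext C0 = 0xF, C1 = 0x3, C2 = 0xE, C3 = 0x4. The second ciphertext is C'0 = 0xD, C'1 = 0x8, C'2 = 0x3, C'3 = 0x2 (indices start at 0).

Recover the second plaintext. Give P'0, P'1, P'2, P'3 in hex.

P'0 = 0x3, P'1 = 0x7, P'2 = 0x3, P'3 = 0x3

In CTR with a reused counter, both messages share the same keystream S_i, so C_i ⊕ C'_i = P_i ⊕ P'_i and thus P'_i = P_i ⊕ C_i ⊕ C'_i.
P'0: 0x1 ⊕ 0xF ⊕ 0xD = 0x3.
P'1: 0xC ⊕ 0x3 ⊕ 0x8 = 0x7.
P'2: 0xE ⊕ 0xE ⊕ 0x3 = 0x3.
P'3: 0x5 ⊕ 0x4 ⊕ 0x2 = 0x3.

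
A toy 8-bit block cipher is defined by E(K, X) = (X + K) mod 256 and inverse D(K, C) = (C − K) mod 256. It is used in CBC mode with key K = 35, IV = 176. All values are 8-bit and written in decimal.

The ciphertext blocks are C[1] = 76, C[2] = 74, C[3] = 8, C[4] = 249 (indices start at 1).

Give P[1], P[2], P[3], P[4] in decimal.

P[1] = 153, P[2] = 107, P[3] = 175, P[4] = 222

CBC decryption: P_i = D(K, C_i) ⊕ C_{i−1}, with C_{0} = IV.
P[1]: D(K, 76) = 41; 41 ⊕ 176 = 153.
P[2]: D(K, 74) = 39; 39 ⊕ 76 = 107.
P[3]: D(K, 8) = 229; 229 ⊕ 74 = 175.
P[4]: D(K, 249) = 214; 214 ⊕ 8 = 222.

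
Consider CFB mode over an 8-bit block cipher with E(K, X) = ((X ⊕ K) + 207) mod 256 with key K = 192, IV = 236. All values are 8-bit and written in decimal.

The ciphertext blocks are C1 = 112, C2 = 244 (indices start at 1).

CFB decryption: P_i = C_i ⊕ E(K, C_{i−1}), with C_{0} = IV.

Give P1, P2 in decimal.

P1 = 139, P2 = 139

P1: E(K, 236) = 251; 112 ⊕ 251 = 139.
P2: E(K, 112) = 127; 244 ⊕ 127 = 139.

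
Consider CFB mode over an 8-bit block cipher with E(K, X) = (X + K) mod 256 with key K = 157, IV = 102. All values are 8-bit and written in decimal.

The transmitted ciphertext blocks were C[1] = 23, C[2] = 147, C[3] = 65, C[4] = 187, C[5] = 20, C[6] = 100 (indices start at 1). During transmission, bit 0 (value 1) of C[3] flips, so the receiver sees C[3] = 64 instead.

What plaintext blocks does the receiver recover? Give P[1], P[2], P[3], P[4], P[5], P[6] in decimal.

CFB decryption: P_i = C_i ⊕ E(K, C_{i−1}), with C_{0} = IV.
Only C[3] changed, to 64. In CFB, a change in C_i flips the same bit in P_i and garbles P_{i+1}. Decrypting the received ciphertext:
P[1]: E(K, 102) = 3; 23 ⊕ 3 = 20.
P[2]: E(K, 23) = 180; 147 ⊕ 180 = 39.
P[3]: E(K, 147) = 48; 64 ⊕ 48 = 112.
P[4]: E(K, 64) = 221; 187 ⊕ 221 = 102.
P[5]: E(K, 187) = 88; 20 ⊕ 88 = 76.
P[6]: E(K, 20) = 177; 100 ⊕ 177 = 213.
Blocks that differ from the original plaintext: P[3], P[4].

P[1] = 20, P[2] = 39, P[3] = 112, P[4] = 102, P[5] = 76, P[6] = 213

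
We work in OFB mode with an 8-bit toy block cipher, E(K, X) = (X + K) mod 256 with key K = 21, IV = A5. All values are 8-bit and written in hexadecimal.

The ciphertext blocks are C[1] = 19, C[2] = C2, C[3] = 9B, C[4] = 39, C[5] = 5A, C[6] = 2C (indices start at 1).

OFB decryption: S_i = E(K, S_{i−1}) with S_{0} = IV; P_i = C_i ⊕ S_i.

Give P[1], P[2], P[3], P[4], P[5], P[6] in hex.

P[1] = DF, P[2] = 25, P[3] = 93, P[4] = 10, P[5] = 10, P[6] = 47

P[1]: S = E(K, A5) = C6; 19 ⊕ C6 = DF.
P[2]: S = E(K, C6) = E7; C2 ⊕ E7 = 25.
P[3]: S = E(K, E7) = 08; 9B ⊕ 08 = 93.
P[4]: S = E(K, 08) = 29; 39 ⊕ 29 = 10.
P[5]: S = E(K, 29) = 4A; 5A ⊕ 4A = 10.
P[6]: S = E(K, 4A) = 6B; 2C ⊕ 6B = 47.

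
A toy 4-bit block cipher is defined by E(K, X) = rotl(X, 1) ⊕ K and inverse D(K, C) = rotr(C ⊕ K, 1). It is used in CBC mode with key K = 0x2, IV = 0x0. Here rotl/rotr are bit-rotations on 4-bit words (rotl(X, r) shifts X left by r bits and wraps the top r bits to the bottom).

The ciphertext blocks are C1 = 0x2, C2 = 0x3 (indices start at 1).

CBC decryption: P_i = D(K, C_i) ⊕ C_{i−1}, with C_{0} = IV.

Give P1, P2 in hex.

P1 = 0x0, P2 = 0xA

P1: D(K, 0x2) = 0x0; 0x0 ⊕ 0x0 = 0x0.
P2: D(K, 0x3) = 0x8; 0x8 ⊕ 0x2 = 0xA.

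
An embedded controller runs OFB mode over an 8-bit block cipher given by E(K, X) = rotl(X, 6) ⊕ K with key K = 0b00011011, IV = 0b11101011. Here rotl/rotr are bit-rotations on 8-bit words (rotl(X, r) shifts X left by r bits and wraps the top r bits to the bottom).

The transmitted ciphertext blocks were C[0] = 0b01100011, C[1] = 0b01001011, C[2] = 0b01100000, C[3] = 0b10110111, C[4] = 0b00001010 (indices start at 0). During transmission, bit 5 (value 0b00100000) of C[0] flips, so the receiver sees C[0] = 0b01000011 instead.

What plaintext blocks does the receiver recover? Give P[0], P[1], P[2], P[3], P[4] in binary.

P[0] = 0b10100010, P[1] = 0b00101000, P[2] = 0b10100011, P[3] = 0b01011100, P[4] = 0b11101011

OFB decryption: S_i = E(K, S_{i−1}) with S_{−1} = IV; P_i = C_i ⊕ S_i.
Only C[0] changed, to 0b01000011. In OFB, a change in C_i flips the same bit in P_i only; the keystream is unaffected. Decrypting the received ciphertext:
P[0]: S = E(K, 0b11101011) = 0b11100001; 0b01000011 ⊕ 0b11100001 = 0b10100010.
P[1]: S = E(K, 0b11100001) = 0b01100011; 0b01001011 ⊕ 0b01100011 = 0b00101000.
P[2]: S = E(K, 0b01100011) = 0b11000011; 0b01100000 ⊕ 0b11000011 = 0b10100011.
P[3]: S = E(K, 0b11000011) = 0b11101011; 0b10110111 ⊕ 0b11101011 = 0b01011100.
P[4]: S = E(K, 0b11101011) = 0b11100001; 0b00001010 ⊕ 0b11100001 = 0b11101011.
Blocks that differ from the original plaintext: P[0].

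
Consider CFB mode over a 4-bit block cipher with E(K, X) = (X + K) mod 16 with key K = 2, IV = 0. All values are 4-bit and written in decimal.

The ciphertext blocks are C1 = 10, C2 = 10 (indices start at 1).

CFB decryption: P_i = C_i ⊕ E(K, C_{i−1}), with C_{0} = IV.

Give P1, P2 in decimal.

P1: E(K, 0) = 2; 10 ⊕ 2 = 8.
P2: E(K, 10) = 12; 10 ⊕ 12 = 6.

P1 = 8, P2 = 6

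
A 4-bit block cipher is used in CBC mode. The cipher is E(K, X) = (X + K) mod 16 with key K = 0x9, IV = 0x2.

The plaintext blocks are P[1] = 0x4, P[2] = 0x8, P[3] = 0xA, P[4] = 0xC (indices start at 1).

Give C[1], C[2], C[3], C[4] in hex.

CBC encryption: C_i = E(K, P_i ⊕ C_{i−1}), with C_{0} = IV.
C[1]: P[1] ⊕ 0x2 = 0x6; E(K, 0x6) = 0xF.
C[2]: P[2] ⊕ 0xF = 0x7; E(K, 0x7) = 0x0.
C[3]: P[3] ⊕ 0x0 = 0xA; E(K, 0xA) = 0x3.
C[4]: P[4] ⊕ 0x3 = 0xF; E(K, 0xF) = 0x8.

C[1] = 0xF, C[2] = 0x0, C[3] = 0x3, C[4] = 0x8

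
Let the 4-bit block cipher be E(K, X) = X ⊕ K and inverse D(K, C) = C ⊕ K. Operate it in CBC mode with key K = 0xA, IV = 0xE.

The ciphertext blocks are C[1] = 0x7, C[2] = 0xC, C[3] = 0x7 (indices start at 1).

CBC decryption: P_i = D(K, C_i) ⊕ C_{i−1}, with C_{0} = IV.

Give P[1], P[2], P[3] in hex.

P[1] = 0x3, P[2] = 0x1, P[3] = 0x1

P[1]: D(K, 0x7) = 0xD; 0xD ⊕ 0xE = 0x3.
P[2]: D(K, 0xC) = 0x6; 0x6 ⊕ 0x7 = 0x1.
P[3]: D(K, 0x7) = 0xD; 0xD ⊕ 0xC = 0x1.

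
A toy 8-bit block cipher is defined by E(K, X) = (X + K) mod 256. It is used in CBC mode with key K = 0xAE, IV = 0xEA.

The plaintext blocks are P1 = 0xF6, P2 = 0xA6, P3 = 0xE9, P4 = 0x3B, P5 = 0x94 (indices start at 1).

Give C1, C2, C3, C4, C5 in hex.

C1 = 0xCA, C2 = 0x1A, C3 = 0xA1, C4 = 0x48, C5 = 0x8A

CBC encryption: C_i = E(K, P_i ⊕ C_{i−1}), with C_{0} = IV.
C1: P1 ⊕ 0xEA = 0x1C; E(K, 0x1C) = 0xCA.
C2: P2 ⊕ 0xCA = 0x6C; E(K, 0x6C) = 0x1A.
C3: P3 ⊕ 0x1A = 0xF3; E(K, 0xF3) = 0xA1.
C4: P4 ⊕ 0xA1 = 0x9A; E(K, 0x9A) = 0x48.
C5: P5 ⊕ 0x48 = 0xDC; E(K, 0xDC) = 0x8A.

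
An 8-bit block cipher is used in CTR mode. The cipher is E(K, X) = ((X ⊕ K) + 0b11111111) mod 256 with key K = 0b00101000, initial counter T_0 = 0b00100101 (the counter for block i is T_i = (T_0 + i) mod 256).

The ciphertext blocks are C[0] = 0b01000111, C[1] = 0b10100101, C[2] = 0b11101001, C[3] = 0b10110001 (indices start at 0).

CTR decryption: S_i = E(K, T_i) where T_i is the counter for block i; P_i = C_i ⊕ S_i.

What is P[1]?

P[1] = 0b10101000

P[1]: T = 0b00100110, S = E(K, T) = 0b00001101; 0b10100101 ⊕ 0b00001101 = 0b10101000.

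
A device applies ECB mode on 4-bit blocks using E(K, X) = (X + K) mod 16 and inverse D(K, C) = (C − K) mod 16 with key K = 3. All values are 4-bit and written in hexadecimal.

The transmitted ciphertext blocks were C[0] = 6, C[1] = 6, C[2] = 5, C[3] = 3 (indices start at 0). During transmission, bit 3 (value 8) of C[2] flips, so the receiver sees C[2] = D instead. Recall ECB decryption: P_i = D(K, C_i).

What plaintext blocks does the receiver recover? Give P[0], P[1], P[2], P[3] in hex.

P[0] = 3, P[1] = 3, P[2] = A, P[3] = 0

Only C[2] changed, to D. In ECB, a change in C_i affects only P_i. Decrypting the received ciphertext:
P[0]: D(K, 6) = 3.
P[1]: D(K, 6) = 3.
P[2]: D(K, D) = A.
P[3]: D(K, 3) = 0.
Blocks that differ from the original plaintext: P[2].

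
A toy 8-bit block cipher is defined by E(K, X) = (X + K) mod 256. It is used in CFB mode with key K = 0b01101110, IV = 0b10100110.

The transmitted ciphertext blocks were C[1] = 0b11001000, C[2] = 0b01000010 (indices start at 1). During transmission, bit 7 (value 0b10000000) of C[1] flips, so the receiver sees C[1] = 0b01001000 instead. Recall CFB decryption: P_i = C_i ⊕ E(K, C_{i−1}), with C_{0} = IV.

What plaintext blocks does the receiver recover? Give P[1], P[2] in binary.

Only C[1] changed, to 0b01001000. In CFB, a change in C_i flips the same bit in P_i and garbles P_{i+1}. Decrypting the received ciphertext:
P[1]: E(K, 0b10100110) = 0b00010100; 0b01001000 ⊕ 0b00010100 = 0b01011100.
P[2]: E(K, 0b01001000) = 0b10110110; 0b01000010 ⊕ 0b10110110 = 0b11110100.
Blocks that differ from the original plaintext: P[1], P[2].

P[1] = 0b01011100, P[2] = 0b11110100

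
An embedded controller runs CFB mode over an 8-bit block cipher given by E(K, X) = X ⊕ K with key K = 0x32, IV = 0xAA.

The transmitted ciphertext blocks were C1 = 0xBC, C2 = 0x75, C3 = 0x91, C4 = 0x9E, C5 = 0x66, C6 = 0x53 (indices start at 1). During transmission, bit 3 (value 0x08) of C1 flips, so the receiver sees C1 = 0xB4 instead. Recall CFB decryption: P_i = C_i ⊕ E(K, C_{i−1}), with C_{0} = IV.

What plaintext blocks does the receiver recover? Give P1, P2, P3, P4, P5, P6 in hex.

Only C1 changed, to 0xB4. In CFB, a change in C_i flips the same bit in P_i and garbles P_{i+1}. Decrypting the received ciphertext:
P1: E(K, 0xAA) = 0x98; 0xB4 ⊕ 0x98 = 0x2C.
P2: E(K, 0xB4) = 0x86; 0x75 ⊕ 0x86 = 0xF3.
P3: E(K, 0x75) = 0x47; 0x91 ⊕ 0x47 = 0xD6.
P4: E(K, 0x91) = 0xA3; 0x9E ⊕ 0xA3 = 0x3D.
P5: E(K, 0x9E) = 0xAC; 0x66 ⊕ 0xAC = 0xCA.
P6: E(K, 0x66) = 0x54; 0x53 ⊕ 0x54 = 0x07.
Blocks that differ from the original plaintext: P1, P2.

P1 = 0x2C, P2 = 0xF3, P3 = 0xD6, P4 = 0x3D, P5 = 0xCA, P6 = 0x07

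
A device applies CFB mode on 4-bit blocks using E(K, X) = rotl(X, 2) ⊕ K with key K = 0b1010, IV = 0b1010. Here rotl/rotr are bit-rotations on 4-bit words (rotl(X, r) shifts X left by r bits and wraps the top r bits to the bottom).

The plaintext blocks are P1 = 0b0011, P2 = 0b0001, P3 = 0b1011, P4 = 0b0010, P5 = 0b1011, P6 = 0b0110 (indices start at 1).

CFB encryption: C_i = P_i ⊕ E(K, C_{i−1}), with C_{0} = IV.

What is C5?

C5 = 0b1111

C1: E(K, 0b1010) = 0b0000; 0b0011 ⊕ 0b0000 = 0b0011.
C2: E(K, 0b0011) = 0b0110; 0b0001 ⊕ 0b0110 = 0b0111.
C3: E(K, 0b0111) = 0b0111; 0b1011 ⊕ 0b0111 = 0b1100.
C4: E(K, 0b1100) = 0b1001; 0b0010 ⊕ 0b1001 = 0b1011.
C5: E(K, 0b1011) = 0b0100; 0b1011 ⊕ 0b0100 = 0b1111.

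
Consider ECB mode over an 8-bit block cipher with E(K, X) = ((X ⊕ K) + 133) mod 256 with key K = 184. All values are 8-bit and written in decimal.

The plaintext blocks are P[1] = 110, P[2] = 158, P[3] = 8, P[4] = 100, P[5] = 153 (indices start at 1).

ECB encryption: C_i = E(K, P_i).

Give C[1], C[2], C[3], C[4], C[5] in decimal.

C[1] = 91, C[2] = 171, C[3] = 53, C[4] = 97, C[5] = 166

C[1]: E(K, 110) = 91.
C[2]: E(K, 158) = 171.
C[3]: E(K, 8) = 53.
C[4]: E(K, 100) = 97.
C[5]: E(K, 153) = 166.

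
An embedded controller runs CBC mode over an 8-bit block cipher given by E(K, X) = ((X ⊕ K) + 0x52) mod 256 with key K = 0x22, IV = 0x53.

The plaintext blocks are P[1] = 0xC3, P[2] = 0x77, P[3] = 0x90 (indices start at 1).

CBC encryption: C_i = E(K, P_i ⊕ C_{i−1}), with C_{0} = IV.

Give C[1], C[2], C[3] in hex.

C[1] = 0x04, C[2] = 0xA3, C[3] = 0x63

C[1]: P[1] ⊕ 0x53 = 0x90; E(K, 0x90) = 0x04.
C[2]: P[2] ⊕ 0x04 = 0x73; E(K, 0x73) = 0xA3.
C[3]: P[3] ⊕ 0xA3 = 0x33; E(K, 0x33) = 0x63.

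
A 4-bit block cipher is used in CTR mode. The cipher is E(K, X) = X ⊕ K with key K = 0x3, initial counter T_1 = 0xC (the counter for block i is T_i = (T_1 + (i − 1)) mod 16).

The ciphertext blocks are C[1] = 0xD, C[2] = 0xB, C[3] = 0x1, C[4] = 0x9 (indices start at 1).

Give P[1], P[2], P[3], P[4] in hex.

CTR decryption: S_i = E(K, T_i) where T_i is the counter for block i; P_i = C_i ⊕ S_i.
P[1]: T = 0xC, S = E(K, T) = 0xF; 0xD ⊕ 0xF = 0x2.
P[2]: T = 0xD, S = E(K, T) = 0xE; 0xB ⊕ 0xE = 0x5.
P[3]: T = 0xE, S = E(K, T) = 0xD; 0x1 ⊕ 0xD = 0xC.
P[4]: T = 0xF, S = E(K, T) = 0xC; 0x9 ⊕ 0xC = 0x5.

P[1] = 0x2, P[2] = 0x5, P[3] = 0xC, P[4] = 0x5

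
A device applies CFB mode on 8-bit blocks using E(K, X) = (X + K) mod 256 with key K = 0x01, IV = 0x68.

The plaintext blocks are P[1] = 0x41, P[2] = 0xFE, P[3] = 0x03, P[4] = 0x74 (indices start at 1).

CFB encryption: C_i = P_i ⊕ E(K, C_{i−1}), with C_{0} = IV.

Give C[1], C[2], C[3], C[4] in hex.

C[1]: E(K, 0x68) = 0x69; 0x41 ⊕ 0x69 = 0x28.
C[2]: E(K, 0x28) = 0x29; 0xFE ⊕ 0x29 = 0xD7.
C[3]: E(K, 0xD7) = 0xD8; 0x03 ⊕ 0xD8 = 0xDB.
C[4]: E(K, 0xDB) = 0xDC; 0x74 ⊕ 0xDC = 0xA8.

C[1] = 0x28, C[2] = 0xD7, C[3] = 0xDB, C[4] = 0xA8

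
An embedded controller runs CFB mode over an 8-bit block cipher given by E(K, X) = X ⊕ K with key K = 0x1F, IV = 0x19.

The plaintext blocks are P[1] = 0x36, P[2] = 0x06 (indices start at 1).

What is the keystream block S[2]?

CFB encryption: C_i = P_i ⊕ E(K, C_{i−1}), with C_{0} = IV.
C[1]: E(K, 0x19) = 0x06; 0x36 ⊕ 0x06 = 0x30.
C[2]: E(K, 0x30) = 0x2F; 0x06 ⊕ 0x2F = 0x29.
So S[2] = 0x2F.

0x2F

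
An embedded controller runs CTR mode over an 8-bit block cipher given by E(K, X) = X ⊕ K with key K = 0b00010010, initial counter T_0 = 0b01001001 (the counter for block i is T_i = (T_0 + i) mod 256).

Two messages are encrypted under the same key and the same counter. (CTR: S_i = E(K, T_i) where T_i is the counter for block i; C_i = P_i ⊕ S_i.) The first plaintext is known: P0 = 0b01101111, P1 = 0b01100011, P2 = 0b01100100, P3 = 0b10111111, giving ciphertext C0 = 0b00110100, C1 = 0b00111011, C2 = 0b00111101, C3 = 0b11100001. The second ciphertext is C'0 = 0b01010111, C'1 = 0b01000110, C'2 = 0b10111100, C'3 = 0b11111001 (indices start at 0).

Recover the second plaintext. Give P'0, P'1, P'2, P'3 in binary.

P'0 = 0b00001100, P'1 = 0b00011110, P'2 = 0b11100101, P'3 = 0b10100111

In CTR with a reused counter, both messages share the same keystream S_i, so C_i ⊕ C'_i = P_i ⊕ P'_i and thus P'_i = P_i ⊕ C_i ⊕ C'_i.
P'0: 0b01101111 ⊕ 0b00110100 ⊕ 0b01010111 = 0b00001100.
P'1: 0b01100011 ⊕ 0b00111011 ⊕ 0b01000110 = 0b00011110.
P'2: 0b01100100 ⊕ 0b00111101 ⊕ 0b10111100 = 0b11100101.
P'3: 0b10111111 ⊕ 0b11100001 ⊕ 0b11111001 = 0b10100111.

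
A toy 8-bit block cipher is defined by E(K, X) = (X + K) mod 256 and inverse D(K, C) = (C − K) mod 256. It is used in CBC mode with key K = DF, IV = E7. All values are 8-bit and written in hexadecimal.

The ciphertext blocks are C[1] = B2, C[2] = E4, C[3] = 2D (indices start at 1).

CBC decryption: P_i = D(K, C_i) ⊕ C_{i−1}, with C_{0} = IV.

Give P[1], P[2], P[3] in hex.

P[1]: D(K, B2) = D3; D3 ⊕ E7 = 34.
P[2]: D(K, E4) = 05; 05 ⊕ B2 = B7.
P[3]: D(K, 2D) = 4E; 4E ⊕ E4 = AA.

P[1] = 34, P[2] = B7, P[3] = AA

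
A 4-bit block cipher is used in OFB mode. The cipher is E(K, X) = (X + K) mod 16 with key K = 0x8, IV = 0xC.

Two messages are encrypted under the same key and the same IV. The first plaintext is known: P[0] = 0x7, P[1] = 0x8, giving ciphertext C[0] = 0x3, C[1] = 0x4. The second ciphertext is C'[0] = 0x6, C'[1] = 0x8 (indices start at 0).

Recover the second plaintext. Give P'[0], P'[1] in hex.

P'[0] = 0x2, P'[1] = 0x4

In OFB with a reused IV, both messages share the same keystream S_i, so C_i ⊕ C'_i = P_i ⊕ P'_i and thus P'_i = P_i ⊕ C_i ⊕ C'_i.
P'[0]: 0x7 ⊕ 0x3 ⊕ 0x6 = 0x2.
P'[1]: 0x8 ⊕ 0x4 ⊕ 0x8 = 0x4.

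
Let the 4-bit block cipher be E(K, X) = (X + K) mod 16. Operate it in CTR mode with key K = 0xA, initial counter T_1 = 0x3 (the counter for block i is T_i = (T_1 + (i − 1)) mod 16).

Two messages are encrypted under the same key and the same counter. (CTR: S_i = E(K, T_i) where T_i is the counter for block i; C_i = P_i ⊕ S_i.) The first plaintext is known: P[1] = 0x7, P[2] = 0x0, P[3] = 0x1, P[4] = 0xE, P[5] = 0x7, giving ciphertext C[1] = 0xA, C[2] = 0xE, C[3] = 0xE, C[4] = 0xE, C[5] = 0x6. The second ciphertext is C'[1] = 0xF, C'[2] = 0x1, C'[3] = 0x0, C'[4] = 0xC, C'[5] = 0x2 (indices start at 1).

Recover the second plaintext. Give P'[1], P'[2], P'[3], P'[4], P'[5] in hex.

In CTR with a reused counter, both messages share the same keystream S_i, so C_i ⊕ C'_i = P_i ⊕ P'_i and thus P'_i = P_i ⊕ C_i ⊕ C'_i.
P'[1]: 0x7 ⊕ 0xA ⊕ 0xF = 0x2.
P'[2]: 0x0 ⊕ 0xE ⊕ 0x1 = 0xF.
P'[3]: 0x1 ⊕ 0xE ⊕ 0x0 = 0xF.
P'[4]: 0xE ⊕ 0xE ⊕ 0xC = 0xC.
P'[5]: 0x7 ⊕ 0x6 ⊕ 0x2 = 0x3.

P'[1] = 0x2, P'[2] = 0xF, P'[3] = 0xF, P'[4] = 0xC, P'[5] = 0x3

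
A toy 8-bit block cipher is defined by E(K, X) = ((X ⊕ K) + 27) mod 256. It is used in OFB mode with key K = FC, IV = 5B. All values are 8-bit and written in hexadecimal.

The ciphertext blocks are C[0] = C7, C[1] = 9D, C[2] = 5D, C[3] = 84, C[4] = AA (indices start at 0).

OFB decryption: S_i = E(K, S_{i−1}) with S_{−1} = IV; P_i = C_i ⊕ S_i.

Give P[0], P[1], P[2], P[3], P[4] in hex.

P[0] = 09, P[1] = C4, P[2] = 91, P[3] = D3, P[4] = 78

P[0]: S = E(K, 5B) = CE; C7 ⊕ CE = 09.
P[1]: S = E(K, CE) = 59; 9D ⊕ 59 = C4.
P[2]: S = E(K, 59) = CC; 5D ⊕ CC = 91.
P[3]: S = E(K, CC) = 57; 84 ⊕ 57 = D3.
P[4]: S = E(K, 57) = D2; AA ⊕ D2 = 78.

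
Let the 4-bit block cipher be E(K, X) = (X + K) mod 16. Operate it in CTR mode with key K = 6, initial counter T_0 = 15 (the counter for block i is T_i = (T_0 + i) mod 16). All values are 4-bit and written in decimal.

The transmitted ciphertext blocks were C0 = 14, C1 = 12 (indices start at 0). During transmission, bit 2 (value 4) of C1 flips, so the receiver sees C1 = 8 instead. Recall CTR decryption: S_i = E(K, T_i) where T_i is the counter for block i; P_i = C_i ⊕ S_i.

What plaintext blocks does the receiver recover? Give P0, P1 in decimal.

Only C1 changed, to 8. In CTR, a change in C_i flips the same bit in P_i only; the keystream is unaffected. Decrypting the received ciphertext:
P0: T = 15, S = E(K, T) = 5; 14 ⊕ 5 = 11.
P1: T = 0, S = E(K, T) = 6; 8 ⊕ 6 = 14.
Blocks that differ from the original plaintext: P1.

P0 = 11, P1 = 14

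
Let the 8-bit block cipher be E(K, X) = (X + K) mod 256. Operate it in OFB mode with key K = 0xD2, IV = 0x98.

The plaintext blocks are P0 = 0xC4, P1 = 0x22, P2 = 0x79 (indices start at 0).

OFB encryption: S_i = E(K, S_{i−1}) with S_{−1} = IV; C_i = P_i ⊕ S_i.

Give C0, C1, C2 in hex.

C0 = 0xAE, C1 = 0x1E, C2 = 0x77

C0: S = E(K, 0x98) = 0x6A; 0xC4 ⊕ 0x6A = 0xAE.
C1: S = E(K, 0x6A) = 0x3C; 0x22 ⊕ 0x3C = 0x1E.
C2: S = E(K, 0x3C) = 0x0E; 0x79 ⊕ 0x0E = 0x77.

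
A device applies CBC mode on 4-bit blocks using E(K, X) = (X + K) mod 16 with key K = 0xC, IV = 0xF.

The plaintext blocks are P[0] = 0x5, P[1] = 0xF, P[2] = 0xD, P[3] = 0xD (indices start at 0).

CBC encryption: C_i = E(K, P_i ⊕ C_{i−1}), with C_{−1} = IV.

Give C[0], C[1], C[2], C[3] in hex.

C[0] = 0x6, C[1] = 0x5, C[2] = 0x4, C[3] = 0x5

C[0]: P[0] ⊕ 0xF = 0xA; E(K, 0xA) = 0x6.
C[1]: P[1] ⊕ 0x6 = 0x9; E(K, 0x9) = 0x5.
C[2]: P[2] ⊕ 0x5 = 0x8; E(K, 0x8) = 0x4.
C[3]: P[3] ⊕ 0x4 = 0x9; E(K, 0x9) = 0x5.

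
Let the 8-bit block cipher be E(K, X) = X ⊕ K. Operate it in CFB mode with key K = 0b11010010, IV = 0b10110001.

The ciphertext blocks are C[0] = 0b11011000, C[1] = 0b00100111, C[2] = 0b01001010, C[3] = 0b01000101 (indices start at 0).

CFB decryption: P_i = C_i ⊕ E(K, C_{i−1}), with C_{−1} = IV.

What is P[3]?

P[3] = 0b11011101

P[3]: E(K, 0b01001010) = 0b10011000; 0b01000101 ⊕ 0b10011000 = 0b11011101.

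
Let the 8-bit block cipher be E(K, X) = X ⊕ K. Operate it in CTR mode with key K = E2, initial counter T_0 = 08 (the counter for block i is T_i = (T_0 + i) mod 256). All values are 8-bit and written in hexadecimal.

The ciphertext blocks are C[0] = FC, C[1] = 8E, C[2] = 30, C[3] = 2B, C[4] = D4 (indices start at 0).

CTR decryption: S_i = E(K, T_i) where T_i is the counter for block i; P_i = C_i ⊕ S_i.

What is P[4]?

P[4]: T = 0C, S = E(K, T) = EE; D4 ⊕ EE = 3A.

P[4] = 3A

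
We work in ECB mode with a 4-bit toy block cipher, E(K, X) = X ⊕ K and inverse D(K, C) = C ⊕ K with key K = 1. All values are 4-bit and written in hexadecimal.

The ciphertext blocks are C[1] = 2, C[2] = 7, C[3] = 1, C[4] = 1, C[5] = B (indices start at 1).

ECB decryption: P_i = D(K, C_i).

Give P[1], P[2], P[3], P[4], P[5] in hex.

P[1] = 3, P[2] = 6, P[3] = 0, P[4] = 0, P[5] = A

P[1]: D(K, 2) = 3.
P[2]: D(K, 7) = 6.
P[3]: D(K, 1) = 0.
P[4]: D(K, 1) = 0.
P[5]: D(K, B) = A.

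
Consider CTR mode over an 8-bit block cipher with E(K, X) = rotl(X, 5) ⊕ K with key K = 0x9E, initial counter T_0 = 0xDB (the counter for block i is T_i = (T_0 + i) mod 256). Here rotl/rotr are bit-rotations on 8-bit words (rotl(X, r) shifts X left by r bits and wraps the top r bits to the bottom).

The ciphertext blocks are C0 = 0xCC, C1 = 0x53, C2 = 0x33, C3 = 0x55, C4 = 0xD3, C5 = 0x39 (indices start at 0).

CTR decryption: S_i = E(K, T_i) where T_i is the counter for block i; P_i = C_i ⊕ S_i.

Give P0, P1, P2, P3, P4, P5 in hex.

P0: T = 0xDB, S = E(K, T) = 0xE5; 0xCC ⊕ 0xE5 = 0x29.
P1: T = 0xDC, S = E(K, T) = 0x05; 0x53 ⊕ 0x05 = 0x56.
P2: T = 0xDD, S = E(K, T) = 0x25; 0x33 ⊕ 0x25 = 0x16.
P3: T = 0xDE, S = E(K, T) = 0x45; 0x55 ⊕ 0x45 = 0x10.
P4: T = 0xDF, S = E(K, T) = 0x65; 0xD3 ⊕ 0x65 = 0xB6.
P5: T = 0xE0, S = E(K, T) = 0x82; 0x39 ⊕ 0x82 = 0xBB.

P0 = 0x29, P1 = 0x56, P2 = 0x16, P3 = 0x10, P4 = 0xB6, P5 = 0xBB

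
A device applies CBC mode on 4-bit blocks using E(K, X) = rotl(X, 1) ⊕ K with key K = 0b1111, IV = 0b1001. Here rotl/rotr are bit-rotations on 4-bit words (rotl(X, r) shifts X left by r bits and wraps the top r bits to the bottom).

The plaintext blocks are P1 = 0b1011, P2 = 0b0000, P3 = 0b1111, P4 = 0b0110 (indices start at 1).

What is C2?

CBC encryption: C_i = E(K, P_i ⊕ C_{i−1}), with C_{0} = IV.
C1: P1 ⊕ 0b1001 = 0b0010; E(K, 0b0010) = 0b1011.
C2: P2 ⊕ 0b1011 = 0b1011; E(K, 0b1011) = 0b1000.

C2 = 0b1000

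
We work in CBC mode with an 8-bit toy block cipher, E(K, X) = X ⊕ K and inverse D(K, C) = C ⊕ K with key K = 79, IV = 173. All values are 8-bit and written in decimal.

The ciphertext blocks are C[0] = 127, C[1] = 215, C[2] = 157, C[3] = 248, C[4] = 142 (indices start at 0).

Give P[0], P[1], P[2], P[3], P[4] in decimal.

CBC decryption: P_i = D(K, C_i) ⊕ C_{i−1}, with C_{−1} = IV.
P[0]: D(K, 127) = 48; 48 ⊕ 173 = 157.
P[1]: D(K, 215) = 152; 152 ⊕ 127 = 231.
P[2]: D(K, 157) = 210; 210 ⊕ 215 = 5.
P[3]: D(K, 248) = 183; 183 ⊕ 157 = 42.
P[4]: D(K, 142) = 193; 193 ⊕ 248 = 57.

P[0] = 157, P[1] = 231, P[2] = 5, P[3] = 42, P[4] = 57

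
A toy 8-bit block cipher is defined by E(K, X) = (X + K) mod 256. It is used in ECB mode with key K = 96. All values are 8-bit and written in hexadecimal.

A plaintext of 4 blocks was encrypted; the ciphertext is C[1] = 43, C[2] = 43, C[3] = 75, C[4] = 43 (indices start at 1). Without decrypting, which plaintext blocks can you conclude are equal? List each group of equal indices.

P[1] = P[2] = P[4]

ECB encrypts each block independently with the same key, so equal ciphertext blocks imply equal plaintext blocks.
C[1] = C[2] = C[4] = 43, so P[1] = P[2] = P[4].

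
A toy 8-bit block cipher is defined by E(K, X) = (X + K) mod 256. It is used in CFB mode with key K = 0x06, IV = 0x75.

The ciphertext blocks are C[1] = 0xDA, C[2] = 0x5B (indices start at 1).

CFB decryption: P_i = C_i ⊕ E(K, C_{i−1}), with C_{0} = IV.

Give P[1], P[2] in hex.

P[1] = 0xA1, P[2] = 0xBB

P[1]: E(K, 0x75) = 0x7B; 0xDA ⊕ 0x7B = 0xA1.
P[2]: E(K, 0xDA) = 0xE0; 0x5B ⊕ 0xE0 = 0xBB.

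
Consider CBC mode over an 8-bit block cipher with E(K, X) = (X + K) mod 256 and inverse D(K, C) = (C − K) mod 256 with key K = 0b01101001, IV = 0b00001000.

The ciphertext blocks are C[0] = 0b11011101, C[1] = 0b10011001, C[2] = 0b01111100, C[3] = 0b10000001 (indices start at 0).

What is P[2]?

CBC decryption: P_i = D(K, C_i) ⊕ C_{i−1}, with C_{−1} = IV.
P[2]: D(K, 0b01111100) = 0b00010011; 0b00010011 ⊕ 0b10011001 = 0b10001010.

P[2] = 0b10001010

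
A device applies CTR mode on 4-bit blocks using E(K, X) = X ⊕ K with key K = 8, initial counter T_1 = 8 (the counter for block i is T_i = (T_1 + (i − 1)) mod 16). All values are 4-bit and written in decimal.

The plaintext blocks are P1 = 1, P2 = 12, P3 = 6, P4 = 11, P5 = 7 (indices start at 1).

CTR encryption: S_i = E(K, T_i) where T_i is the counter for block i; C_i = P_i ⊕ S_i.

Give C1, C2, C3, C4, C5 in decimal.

C1: T = 8, S = E(K, T) = 0; 1 ⊕ 0 = 1.
C2: T = 9, S = E(K, T) = 1; 12 ⊕ 1 = 13.
C3: T = 10, S = E(K, T) = 2; 6 ⊕ 2 = 4.
C4: T = 11, S = E(K, T) = 3; 11 ⊕ 3 = 8.
C5: T = 12, S = E(K, T) = 4; 7 ⊕ 4 = 3.

C1 = 1, C2 = 13, C3 = 4, C4 = 8, C5 = 3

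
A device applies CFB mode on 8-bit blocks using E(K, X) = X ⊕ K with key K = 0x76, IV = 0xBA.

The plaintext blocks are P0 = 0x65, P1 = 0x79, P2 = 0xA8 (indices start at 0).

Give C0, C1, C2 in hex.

C0 = 0xA9, C1 = 0xA6, C2 = 0x78

CFB encryption: C_i = P_i ⊕ E(K, C_{i−1}), with C_{−1} = IV.
C0: E(K, 0xBA) = 0xCC; 0x65 ⊕ 0xCC = 0xA9.
C1: E(K, 0xA9) = 0xDF; 0x79 ⊕ 0xDF = 0xA6.
C2: E(K, 0xA6) = 0xD0; 0xA8 ⊕ 0xD0 = 0x78.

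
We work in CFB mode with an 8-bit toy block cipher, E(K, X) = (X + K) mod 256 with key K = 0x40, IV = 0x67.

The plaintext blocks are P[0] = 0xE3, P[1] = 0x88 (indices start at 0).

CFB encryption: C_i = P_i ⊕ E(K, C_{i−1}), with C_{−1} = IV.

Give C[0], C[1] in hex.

C[0] = 0x44, C[1] = 0x0C

C[0]: E(K, 0x67) = 0xA7; 0xE3 ⊕ 0xA7 = 0x44.
C[1]: E(K, 0x44) = 0x84; 0x88 ⊕ 0x84 = 0x0C.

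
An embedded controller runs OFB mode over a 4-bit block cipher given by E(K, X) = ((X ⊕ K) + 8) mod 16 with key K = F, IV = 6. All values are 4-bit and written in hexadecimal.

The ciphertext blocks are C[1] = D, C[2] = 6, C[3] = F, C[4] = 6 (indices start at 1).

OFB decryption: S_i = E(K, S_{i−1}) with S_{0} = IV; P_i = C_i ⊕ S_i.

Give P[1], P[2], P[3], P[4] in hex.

P[1] = C, P[2] = 0, P[3] = E, P[4] = 0

P[1]: S = E(K, 6) = 1; D ⊕ 1 = C.
P[2]: S = E(K, 1) = 6; 6 ⊕ 6 = 0.
P[3]: S = E(K, 6) = 1; F ⊕ 1 = E.
P[4]: S = E(K, 1) = 6; 6 ⊕ 6 = 0.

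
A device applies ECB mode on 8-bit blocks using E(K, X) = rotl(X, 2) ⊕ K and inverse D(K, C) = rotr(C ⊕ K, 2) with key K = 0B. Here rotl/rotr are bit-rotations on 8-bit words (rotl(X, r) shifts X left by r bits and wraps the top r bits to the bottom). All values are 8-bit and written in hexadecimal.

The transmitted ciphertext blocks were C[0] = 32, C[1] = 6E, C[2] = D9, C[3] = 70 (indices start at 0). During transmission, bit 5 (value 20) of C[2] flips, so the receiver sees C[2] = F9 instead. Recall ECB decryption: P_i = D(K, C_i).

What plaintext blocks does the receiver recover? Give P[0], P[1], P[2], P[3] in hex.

P[0] = 4E, P[1] = 59, P[2] = BC, P[3] = DE

Only C[2] changed, to F9. In ECB, a change in C_i affects only P_i. Decrypting the received ciphertext:
P[0]: D(K, 32) = 4E.
P[1]: D(K, 6E) = 59.
P[2]: D(K, F9) = BC.
P[3]: D(K, 70) = DE.
Blocks that differ from the original plaintext: P[2].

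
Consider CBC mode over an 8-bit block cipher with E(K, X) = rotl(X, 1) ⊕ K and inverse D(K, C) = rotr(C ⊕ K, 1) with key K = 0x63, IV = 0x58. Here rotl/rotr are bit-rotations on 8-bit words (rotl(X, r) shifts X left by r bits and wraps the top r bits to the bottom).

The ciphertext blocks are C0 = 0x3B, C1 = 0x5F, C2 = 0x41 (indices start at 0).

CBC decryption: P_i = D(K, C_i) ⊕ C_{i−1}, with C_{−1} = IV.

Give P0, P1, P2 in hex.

P0: D(K, 0x3B) = 0x2C; 0x2C ⊕ 0x58 = 0x74.
P1: D(K, 0x5F) = 0x1E; 0x1E ⊕ 0x3B = 0x25.
P2: D(K, 0x41) = 0x11; 0x11 ⊕ 0x5F = 0x4E.

P0 = 0x74, P1 = 0x25, P2 = 0x4E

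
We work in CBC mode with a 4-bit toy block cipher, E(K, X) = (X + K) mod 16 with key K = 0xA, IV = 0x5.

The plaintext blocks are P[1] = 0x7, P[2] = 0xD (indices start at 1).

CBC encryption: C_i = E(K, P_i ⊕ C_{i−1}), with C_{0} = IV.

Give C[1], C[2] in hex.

C[1] = 0xC, C[2] = 0xB

C[1]: P[1] ⊕ 0x5 = 0x2; E(K, 0x2) = 0xC.
C[2]: P[2] ⊕ 0xC = 0x1; E(K, 0x1) = 0xB.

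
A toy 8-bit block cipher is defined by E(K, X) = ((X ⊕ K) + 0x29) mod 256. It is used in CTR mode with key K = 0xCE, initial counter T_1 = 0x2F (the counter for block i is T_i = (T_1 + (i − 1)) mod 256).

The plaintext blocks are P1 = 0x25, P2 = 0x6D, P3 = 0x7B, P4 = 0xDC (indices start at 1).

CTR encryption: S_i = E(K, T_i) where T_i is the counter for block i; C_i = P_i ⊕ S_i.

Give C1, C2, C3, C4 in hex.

C1 = 0x2F, C2 = 0x4A, C3 = 0x53, C4 = 0xF9

C1: T = 0x2F, S = E(K, T) = 0x0A; 0x25 ⊕ 0x0A = 0x2F.
C2: T = 0x30, S = E(K, T) = 0x27; 0x6D ⊕ 0x27 = 0x4A.
C3: T = 0x31, S = E(K, T) = 0x28; 0x7B ⊕ 0x28 = 0x53.
C4: T = 0x32, S = E(K, T) = 0x25; 0xDC ⊕ 0x25 = 0xF9.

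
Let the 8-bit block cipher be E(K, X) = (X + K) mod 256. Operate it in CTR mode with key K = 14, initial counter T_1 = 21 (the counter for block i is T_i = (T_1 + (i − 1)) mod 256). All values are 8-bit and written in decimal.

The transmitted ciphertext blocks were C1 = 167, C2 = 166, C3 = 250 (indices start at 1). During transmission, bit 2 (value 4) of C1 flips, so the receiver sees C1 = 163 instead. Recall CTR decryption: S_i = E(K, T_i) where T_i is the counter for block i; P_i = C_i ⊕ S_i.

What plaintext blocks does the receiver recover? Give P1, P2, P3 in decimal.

P1 = 128, P2 = 130, P3 = 223

Only C1 changed, to 163. In CTR, a change in C_i flips the same bit in P_i only; the keystream is unaffected. Decrypting the received ciphertext:
P1: T = 21, S = E(K, T) = 35; 163 ⊕ 35 = 128.
P2: T = 22, S = E(K, T) = 36; 166 ⊕ 36 = 130.
P3: T = 23, S = E(K, T) = 37; 250 ⊕ 37 = 223.
Blocks that differ from the original plaintext: P1.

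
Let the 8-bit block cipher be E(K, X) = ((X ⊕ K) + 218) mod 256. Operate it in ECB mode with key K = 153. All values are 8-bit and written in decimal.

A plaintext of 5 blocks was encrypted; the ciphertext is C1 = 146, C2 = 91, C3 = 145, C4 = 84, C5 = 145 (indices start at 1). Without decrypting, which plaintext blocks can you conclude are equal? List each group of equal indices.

P3 = P5

ECB encrypts each block independently with the same key, so equal ciphertext blocks imply equal plaintext blocks.
C3 = C5 = 145, so P3 = P5.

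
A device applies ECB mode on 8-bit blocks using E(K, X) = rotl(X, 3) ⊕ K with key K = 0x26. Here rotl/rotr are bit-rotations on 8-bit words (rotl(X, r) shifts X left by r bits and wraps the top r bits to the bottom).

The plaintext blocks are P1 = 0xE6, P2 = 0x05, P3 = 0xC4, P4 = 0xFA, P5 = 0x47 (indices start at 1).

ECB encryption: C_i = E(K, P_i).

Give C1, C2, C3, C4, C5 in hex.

C1 = 0x11, C2 = 0x0E, C3 = 0x00, C4 = 0xF1, C5 = 0x1C

C1: E(K, 0xE6) = 0x11.
C2: E(K, 0x05) = 0x0E.
C3: E(K, 0xC4) = 0x00.
C4: E(K, 0xFA) = 0xF1.
C5: E(K, 0x47) = 0x1C.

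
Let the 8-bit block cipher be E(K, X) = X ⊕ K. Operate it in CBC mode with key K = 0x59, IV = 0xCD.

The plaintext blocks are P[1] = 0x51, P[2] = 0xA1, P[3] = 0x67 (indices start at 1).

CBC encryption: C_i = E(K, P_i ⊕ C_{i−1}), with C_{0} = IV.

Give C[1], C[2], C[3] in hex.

C[1]: P[1] ⊕ 0xCD = 0x9C; E(K, 0x9C) = 0xC5.
C[2]: P[2] ⊕ 0xC5 = 0x64; E(K, 0x64) = 0x3D.
C[3]: P[3] ⊕ 0x3D = 0x5A; E(K, 0x5A) = 0x03.

C[1] = 0xC5, C[2] = 0x3D, C[3] = 0x03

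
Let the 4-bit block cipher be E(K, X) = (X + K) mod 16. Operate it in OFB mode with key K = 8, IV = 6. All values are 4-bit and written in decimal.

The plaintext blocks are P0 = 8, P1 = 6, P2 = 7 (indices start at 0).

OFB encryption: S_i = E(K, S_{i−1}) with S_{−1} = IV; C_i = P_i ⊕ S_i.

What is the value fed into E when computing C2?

6

C0: S = E(K, 6) = 14; 8 ⊕ 14 = 6.
C1: S = E(K, 14) = 6; 6 ⊕ 6 = 0.
C2: S = E(K, 6) = 14; 7 ⊕ 14 = 9.
So the input to E for block 2 is 6.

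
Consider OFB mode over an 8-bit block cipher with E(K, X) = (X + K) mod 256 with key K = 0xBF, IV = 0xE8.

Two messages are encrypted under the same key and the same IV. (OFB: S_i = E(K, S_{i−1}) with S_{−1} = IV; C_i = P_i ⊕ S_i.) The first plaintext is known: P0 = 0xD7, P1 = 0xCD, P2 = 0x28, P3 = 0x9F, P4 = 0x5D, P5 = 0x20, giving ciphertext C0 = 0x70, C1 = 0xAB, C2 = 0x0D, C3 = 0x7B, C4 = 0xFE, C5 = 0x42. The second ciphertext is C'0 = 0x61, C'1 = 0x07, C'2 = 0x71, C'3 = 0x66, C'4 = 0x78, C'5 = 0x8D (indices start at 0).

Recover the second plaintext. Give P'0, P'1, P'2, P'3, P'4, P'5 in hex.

In OFB with a reused IV, both messages share the same keystream S_i, so C_i ⊕ C'_i = P_i ⊕ P'_i and thus P'_i = P_i ⊕ C_i ⊕ C'_i.
P'0: 0xD7 ⊕ 0x70 ⊕ 0x61 = 0xC6.
P'1: 0xCD ⊕ 0xAB ⊕ 0x07 = 0x61.
P'2: 0x28 ⊕ 0x0D ⊕ 0x71 = 0x54.
P'3: 0x9F ⊕ 0x7B ⊕ 0x66 = 0x82.
P'4: 0x5D ⊕ 0xFE ⊕ 0x78 = 0xDB.
P'5: 0x20 ⊕ 0x42 ⊕ 0x8D = 0xEF.

P'0 = 0xC6, P'1 = 0x61, P'2 = 0x54, P'3 = 0x82, P'4 = 0xDB, P'5 = 0xEF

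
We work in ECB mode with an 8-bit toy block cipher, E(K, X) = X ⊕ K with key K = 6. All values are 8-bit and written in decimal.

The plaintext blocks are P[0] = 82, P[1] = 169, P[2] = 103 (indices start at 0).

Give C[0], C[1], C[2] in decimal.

C[0] = 84, C[1] = 175, C[2] = 97

ECB encryption: C_i = E(K, P_i).
C[0]: E(K, 82) = 84.
C[1]: E(K, 169) = 175.
C[2]: E(K, 103) = 97.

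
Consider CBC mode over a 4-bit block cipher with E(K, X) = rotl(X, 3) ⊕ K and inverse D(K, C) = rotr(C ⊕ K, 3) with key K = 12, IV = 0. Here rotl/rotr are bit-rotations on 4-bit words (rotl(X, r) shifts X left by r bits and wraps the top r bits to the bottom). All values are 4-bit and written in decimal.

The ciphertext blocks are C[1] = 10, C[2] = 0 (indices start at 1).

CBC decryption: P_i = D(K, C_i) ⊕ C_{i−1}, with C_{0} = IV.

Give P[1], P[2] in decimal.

P[1] = 12, P[2] = 3

P[1]: D(K, 10) = 12; 12 ⊕ 0 = 12.
P[2]: D(K, 0) = 9; 9 ⊕ 10 = 3.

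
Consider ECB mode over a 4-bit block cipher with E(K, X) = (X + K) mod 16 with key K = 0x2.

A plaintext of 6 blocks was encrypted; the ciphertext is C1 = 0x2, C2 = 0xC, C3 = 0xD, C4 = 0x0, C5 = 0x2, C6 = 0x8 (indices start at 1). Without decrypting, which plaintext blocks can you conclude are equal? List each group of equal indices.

ECB encrypts each block independently with the same key, so equal ciphertext blocks imply equal plaintext blocks.
C1 = C5 = 0x2, so P1 = P5.

P1 = P5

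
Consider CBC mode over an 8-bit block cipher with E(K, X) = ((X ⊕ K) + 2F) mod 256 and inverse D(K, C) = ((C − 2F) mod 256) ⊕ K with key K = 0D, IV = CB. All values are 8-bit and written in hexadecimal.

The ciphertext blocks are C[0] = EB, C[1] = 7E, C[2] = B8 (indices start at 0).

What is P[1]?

P[1] = A9

CBC decryption: P_i = D(K, C_i) ⊕ C_{i−1}, with C_{−1} = IV.
P[1]: D(K, 7E) = 42; 42 ⊕ EB = A9.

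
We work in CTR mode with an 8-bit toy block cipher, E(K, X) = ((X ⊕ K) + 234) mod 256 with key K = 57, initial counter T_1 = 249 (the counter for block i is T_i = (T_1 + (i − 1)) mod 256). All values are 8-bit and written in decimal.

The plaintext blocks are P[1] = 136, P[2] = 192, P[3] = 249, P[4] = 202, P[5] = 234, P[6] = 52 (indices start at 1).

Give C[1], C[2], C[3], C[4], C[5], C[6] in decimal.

CTR encryption: S_i = E(K, T_i) where T_i is the counter for block i; C_i = P_i ⊕ S_i.
C[1]: T = 249, S = E(K, T) = 170; 136 ⊕ 170 = 34.
C[2]: T = 250, S = E(K, T) = 173; 192 ⊕ 173 = 109.
C[3]: T = 251, S = E(K, T) = 172; 249 ⊕ 172 = 85.
C[4]: T = 252, S = E(K, T) = 175; 202 ⊕ 175 = 101.
C[5]: T = 253, S = E(K, T) = 174; 234 ⊕ 174 = 68.
C[6]: T = 254, S = E(K, T) = 177; 52 ⊕ 177 = 133.

C[1] = 34, C[2] = 109, C[3] = 85, C[4] = 101, C[5] = 68, C[6] = 133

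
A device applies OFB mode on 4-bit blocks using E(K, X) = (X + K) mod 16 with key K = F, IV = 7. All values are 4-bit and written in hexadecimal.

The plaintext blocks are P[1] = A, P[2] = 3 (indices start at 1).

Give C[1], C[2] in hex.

C[1] = C, C[2] = 6

OFB encryption: S_i = E(K, S_{i−1}) with S_{0} = IV; C_i = P_i ⊕ S_i.
C[1]: S = E(K, 7) = 6; A ⊕ 6 = C.
C[2]: S = E(K, 6) = 5; 3 ⊕ 5 = 6.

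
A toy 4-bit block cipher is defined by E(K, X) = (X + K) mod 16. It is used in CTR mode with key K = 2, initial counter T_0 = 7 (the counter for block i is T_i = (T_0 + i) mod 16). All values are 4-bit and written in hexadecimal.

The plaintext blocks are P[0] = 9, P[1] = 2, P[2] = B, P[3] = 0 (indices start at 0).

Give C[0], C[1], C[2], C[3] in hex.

CTR encryption: S_i = E(K, T_i) where T_i is the counter for block i; C_i = P_i ⊕ S_i.
C[0]: T = 7, S = E(K, T) = 9; 9 ⊕ 9 = 0.
C[1]: T = 8, S = E(K, T) = A; 2 ⊕ A = 8.
C[2]: T = 9, S = E(K, T) = B; B ⊕ B = 0.
C[3]: T = A, S = E(K, T) = C; 0 ⊕ C = C.

C[0] = 0, C[1] = 8, C[2] = 0, C[3] = C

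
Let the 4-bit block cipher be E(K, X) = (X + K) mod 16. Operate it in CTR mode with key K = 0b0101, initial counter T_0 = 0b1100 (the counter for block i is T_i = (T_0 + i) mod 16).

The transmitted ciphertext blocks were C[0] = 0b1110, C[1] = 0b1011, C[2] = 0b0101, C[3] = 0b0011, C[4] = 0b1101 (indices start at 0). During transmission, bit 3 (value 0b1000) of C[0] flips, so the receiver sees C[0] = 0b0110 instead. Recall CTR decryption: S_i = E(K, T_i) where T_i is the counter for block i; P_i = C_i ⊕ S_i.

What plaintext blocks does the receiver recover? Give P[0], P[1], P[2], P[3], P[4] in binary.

P[0] = 0b0111, P[1] = 0b1001, P[2] = 0b0110, P[3] = 0b0111, P[4] = 0b1000

Only C[0] changed, to 0b0110. In CTR, a change in C_i flips the same bit in P_i only; the keystream is unaffected. Decrypting the received ciphertext:
P[0]: T = 0b1100, S = E(K, T) = 0b0001; 0b0110 ⊕ 0b0001 = 0b0111.
P[1]: T = 0b1101, S = E(K, T) = 0b0010; 0b1011 ⊕ 0b0010 = 0b1001.
P[2]: T = 0b1110, S = E(K, T) = 0b0011; 0b0101 ⊕ 0b0011 = 0b0110.
P[3]: T = 0b1111, S = E(K, T) = 0b0100; 0b0011 ⊕ 0b0100 = 0b0111.
P[4]: T = 0b0000, S = E(K, T) = 0b0101; 0b1101 ⊕ 0b0101 = 0b1000.
Blocks that differ from the original plaintext: P[0].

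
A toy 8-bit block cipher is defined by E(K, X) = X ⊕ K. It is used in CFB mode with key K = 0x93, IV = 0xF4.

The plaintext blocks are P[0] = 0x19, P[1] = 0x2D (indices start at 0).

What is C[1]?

C[1] = 0xC0

CFB encryption: C_i = P_i ⊕ E(K, C_{i−1}), with C_{−1} = IV.
C[0]: E(K, 0xF4) = 0x67; 0x19 ⊕ 0x67 = 0x7E.
C[1]: E(K, 0x7E) = 0xED; 0x2D ⊕ 0xED = 0xC0.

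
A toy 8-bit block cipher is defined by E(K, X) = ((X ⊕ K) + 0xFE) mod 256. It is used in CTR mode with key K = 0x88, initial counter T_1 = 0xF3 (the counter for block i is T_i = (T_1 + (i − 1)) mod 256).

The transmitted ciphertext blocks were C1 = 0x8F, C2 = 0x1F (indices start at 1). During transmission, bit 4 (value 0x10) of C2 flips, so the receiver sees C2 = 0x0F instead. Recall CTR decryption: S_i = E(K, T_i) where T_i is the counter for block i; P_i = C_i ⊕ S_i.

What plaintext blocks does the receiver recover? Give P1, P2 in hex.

P1 = 0xF6, P2 = 0x75

Only C2 changed, to 0x0F. In CTR, a change in C_i flips the same bit in P_i only; the keystream is unaffected. Decrypting the received ciphertext:
P1: T = 0xF3, S = E(K, T) = 0x79; 0x8F ⊕ 0x79 = 0xF6.
P2: T = 0xF4, S = E(K, T) = 0x7A; 0x0F ⊕ 0x7A = 0x75.
Blocks that differ from the original plaintext: P2.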